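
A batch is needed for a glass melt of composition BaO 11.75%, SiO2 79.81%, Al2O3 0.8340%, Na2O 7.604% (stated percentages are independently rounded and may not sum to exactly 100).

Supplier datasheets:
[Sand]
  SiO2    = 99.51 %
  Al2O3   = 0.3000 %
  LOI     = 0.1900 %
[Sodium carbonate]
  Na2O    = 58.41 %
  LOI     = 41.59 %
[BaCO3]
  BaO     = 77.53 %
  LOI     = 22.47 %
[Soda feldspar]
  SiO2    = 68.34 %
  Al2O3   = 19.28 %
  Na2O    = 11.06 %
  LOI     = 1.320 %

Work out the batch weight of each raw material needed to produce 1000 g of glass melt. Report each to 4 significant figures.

The intermediate values are displayed (rounded to 4 significant digits) when written out. All internal work maintains full float precision from start to finish — every reported figure is rounded only once; all derived quantities are computed from the batch weights per 1000 g of glass in full float precision (the yield, glass mass, four oxide percentages, LOI, totals) as quoted within question or answer.
The oxide mass targets at 1000 g glass melt:
  BaO: 11.75% × 1000 = 117.5 g
  SiO2: 79.81% × 1000 = 798.1 g
  Al2O3: 0.8340% × 1000 = 8.340 g
  Na2O: 7.604% × 1000 = 76.04 g
Verifying the oxide balance on the weights just shown, for the quoted basis mass (sum by sum, the targets are met given rounding of the digits):
  BaO: 151.6·0.7753 = 117.5 g (target 117.5 g)
  SiO2: 780.7·0.9951 + 31.11·0.6834 = 798.1 g (target 798.1 g)
  Al2O3: 780.7·0.003000 + 31.11·0.1928 = 8.340 g (target 8.340 g)
  Na2O: 124.3·0.5841 + 31.11·0.1106 = 76.04 g (target 76.04 g)
Glass-mass closure: total charge less LOI = 1000 g (summing oxide targets gives 1000 g; versus the stated basis of 1000 g — differing by rounding only).
Whole-batch sum: Σ batch = 1088 g; the LOI term Σ batch·LOI equals 87.65 g; as yield: glass ÷ batch → 91.94%.

Batch per 1000 g glass melt:
  Sand: 780.7 g
  Sodium carbonate: 124.3 g
  BaCO3: 151.6 g
  Soda feldspar: 31.11 g
Total batch = 1088 g; LOI loss = 87.65 g; yield = 91.94%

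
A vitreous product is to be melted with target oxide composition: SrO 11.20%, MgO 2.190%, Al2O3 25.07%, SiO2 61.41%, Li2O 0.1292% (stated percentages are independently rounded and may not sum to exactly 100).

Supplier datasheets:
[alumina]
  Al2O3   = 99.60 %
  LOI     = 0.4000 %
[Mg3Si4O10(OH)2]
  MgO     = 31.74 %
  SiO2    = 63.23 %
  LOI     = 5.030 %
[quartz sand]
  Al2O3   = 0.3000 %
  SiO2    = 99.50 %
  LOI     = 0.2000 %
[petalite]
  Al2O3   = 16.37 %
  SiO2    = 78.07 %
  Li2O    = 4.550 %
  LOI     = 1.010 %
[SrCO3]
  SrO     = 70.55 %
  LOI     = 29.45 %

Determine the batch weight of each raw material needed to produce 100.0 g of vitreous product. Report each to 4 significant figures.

In-progress results are displayed rounded to four significant figures as written. All arithmetic runs at full float precision at every stage — a single rounding finalizes every reported value. Derived quantities are recomputed from the batch weights on 100.0 g of glass in full float precision (glass mass, LOI, yield, the five compositions, totals), precisely as stated by the problem or answer text.
Oxide-by-oxide targets in 100.0 g vitreous product:
  SrO: 11.20% × 100.0 = 11.20 g
  MgO: 2.190% × 100.0 = 2.190 g
  Al2O3: 25.07% × 100.0 = 25.07 g
  SiO2: 61.41% × 100.0 = 61.41 g
  Li2O: 0.1292% × 100.0 = 0.1292 g
Verifying the oxide balance working from each reported weight, against the basis in use (delivered sums recover each target net of answer rounding effects):
  SrO: 15.88·0.7055 = 11.20 g (target 11.20 g)
  MgO: 6.900·0.3174 = 2.190 g (target 2.190 g)
  Al2O3: 24.54·0.9960 + 55.11·0.003000 + 2.840·0.1637 = 25.07 g (target 25.07 g)
  SiO2: 6.900·0.6323 + 55.11·0.9950 + 2.840·0.7807 = 61.41 g (target 61.41 g)
  Li2O: 2.840·0.04550 = 0.1292 g (target 0.1292 g)
Glass mass check: whole batch net of LOI = 100.0 g (summing oxide targets gives 100.0 g; stated basis 100.0 g — a pure rounding effect).
Adding the batch up: Σ batch = 105.3 g; loss to ignition Σ batch·LOI = 5.261 g; yield: glass divided by total = 95.00%.

Batch per 100.0 g vitreous product:
  alumina: 24.54 g
  Mg3Si4O10(OH)2: 6.900 g
  quartz sand: 55.11 g
  petalite: 2.840 g
  SrCO3: 15.88 g
Total batch = 105.3 g; LOI loss = 5.261 g; yield = 95.00%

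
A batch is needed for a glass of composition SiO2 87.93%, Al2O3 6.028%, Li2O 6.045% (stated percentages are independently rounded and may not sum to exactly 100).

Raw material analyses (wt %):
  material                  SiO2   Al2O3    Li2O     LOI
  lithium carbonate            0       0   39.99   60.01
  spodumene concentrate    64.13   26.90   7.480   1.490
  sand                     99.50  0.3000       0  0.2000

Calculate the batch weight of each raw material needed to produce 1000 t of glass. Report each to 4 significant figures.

Batch per 1000 t glass:
  lithium carbonate: 110.8 t
  spodumene concentrate: 215.8 t
  sand: 744.6 t
Total batch = 1071 t; LOI loss = 71.20 t; yield = 93.35%

All internal work carries exact precision throughout. Mid-chain values appear (rounded to 4 significant digits) in the printout. Every reported figure undergoes a single rounding; all derived quantities (three oxide percentages, the totals, the yield, LOI, glass mass) are rebuilt from the weighed amounts per 1000 t of glass at exact precision exactly as shown in the problem or the answer.
Per-oxide target masses for 1000 t glass:
  SiO2: 87.93% × 1000 = 879.3 t
  Al2O3: 6.028% × 1000 = 60.28 t
  Li2O: 6.045% × 1000 = 60.45 t
Balance tally, oxide-wise, working from each reported weight, against the basis in use (each sum matches its target mass exact up to rounding of places):
  SiO2: 215.8·0.6413 + 744.6·0.9950 = 879.3 t (target 879.3 t)
  Al2O3: 215.8·0.2690 + 744.6·0.003000 = 60.28 t (target 60.28 t)
  Li2O: 110.8·0.3999 + 215.8·0.07480 = 60.45 t (target 60.45 t)
Glass-mass sanity pass: whole batch net of LOI = 1000 t (summing oxide targets gives 1000 t; against the stated basis, 1000 t — deltas are rounding alone).
Adding the batch up: Σ batch = 1071 t; the LOI term Σ batch·LOI equals 71.20 t; yield: glass divided by total = 93.35%.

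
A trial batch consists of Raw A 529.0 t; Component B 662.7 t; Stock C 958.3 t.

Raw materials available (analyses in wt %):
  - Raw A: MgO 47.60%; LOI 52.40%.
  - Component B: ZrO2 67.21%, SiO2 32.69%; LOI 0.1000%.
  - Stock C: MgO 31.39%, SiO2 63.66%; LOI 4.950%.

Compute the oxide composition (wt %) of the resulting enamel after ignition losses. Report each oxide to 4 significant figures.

Each numeric step carries full precision through the solve; rounding to 4 significant figures applies to every in-between result as printed — each reported figure includes exactly one rounding. All derived quantities, which include ignition loss, the three compositions, net glass mass, the yield, the totals, are carried in full precision, as quoted within the question or the answer, using the weight values for 1825 t of glass.
Oxide masses out of the charge:
  ZrO2: 662.7·0.6721 = 445.4 t
  MgO: 529.0·0.4760 + 958.3·0.3139 = 552.6 t
  SiO2: 662.7·0.3269 + 958.3·0.6366 = 826.7 t
LOI: 529.0·0.5240 + 662.7·0.001000 + 958.3·0.04950 = 325.3 t
Glass = total batch minus LOI = 2150 − 325.3 = 1825 t (consistent with Σ oxide mass)
each wt % is 100 × oxide ÷ glass

Glass mass = 1825 t (batch 2150 − LOI 325.3).
Composition: ZrO2 24.41%, MgO 30.29%, SiO2 45.31%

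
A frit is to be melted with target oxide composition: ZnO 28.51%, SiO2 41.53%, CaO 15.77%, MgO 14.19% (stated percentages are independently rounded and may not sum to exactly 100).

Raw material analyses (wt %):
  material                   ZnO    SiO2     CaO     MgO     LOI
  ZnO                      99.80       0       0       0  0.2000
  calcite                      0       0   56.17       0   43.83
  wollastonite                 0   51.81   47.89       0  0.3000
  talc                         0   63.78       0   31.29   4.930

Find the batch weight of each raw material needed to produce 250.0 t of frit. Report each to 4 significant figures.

Batch per 250.0 t frit:
  ZnO: 71.42 t
  calcite: 18.33 t
  wollastonite: 60.83 t
  talc: 113.4 t
Total batch = 264.0 t; LOI loss = 13.95 t; yield = 94.72%

Working values are displayed (rounded to four significant digits) at each printed step; the whole derivation runs at full float precision at each step — exactly one rounding lands on every reported number — the derived quantities are computed using the weight values at 250.0 t of glass in exact precision (yield, glass mass, ignition loss, the four compositions, totals) as written in the question or the answer.
Target masses of each oxide per 250.0 t frit:
  ZnO: 28.51% × 250.0 = 71.28 t
  SiO2: 41.53% × 250.0 = 103.8 t
  CaO: 15.77% × 250.0 = 39.42 t
  MgO: 14.19% × 250.0 = 35.48 t
Sums-versus-targets review on the weights just shown, under the basis named above (delivered sums recover each target up to rounding of the answer):
  ZnO: 71.42·0.9980 = 71.28 t (target 71.28 t)
  SiO2: 60.83·0.5181 + 113.4·0.6378 = 103.8 t (target 103.8 t)
  CaO: 18.33·0.5617 + 60.83·0.4789 = 39.43 t (target 39.42 t)
  MgO: 113.4·0.3129 = 35.48 t (target 35.48 t)
Glass mass check: batch Σ − ignition loss = 250.0 t (summing oxide targets gives 250.0 t; the stated basis being 250.0 t — rounding explains the deltas).
Whole-batch sum: Σ batch = 264.0 t; the LOI term Σ batch·LOI equals 13.95 t; yield: glass divided by total = 94.72%.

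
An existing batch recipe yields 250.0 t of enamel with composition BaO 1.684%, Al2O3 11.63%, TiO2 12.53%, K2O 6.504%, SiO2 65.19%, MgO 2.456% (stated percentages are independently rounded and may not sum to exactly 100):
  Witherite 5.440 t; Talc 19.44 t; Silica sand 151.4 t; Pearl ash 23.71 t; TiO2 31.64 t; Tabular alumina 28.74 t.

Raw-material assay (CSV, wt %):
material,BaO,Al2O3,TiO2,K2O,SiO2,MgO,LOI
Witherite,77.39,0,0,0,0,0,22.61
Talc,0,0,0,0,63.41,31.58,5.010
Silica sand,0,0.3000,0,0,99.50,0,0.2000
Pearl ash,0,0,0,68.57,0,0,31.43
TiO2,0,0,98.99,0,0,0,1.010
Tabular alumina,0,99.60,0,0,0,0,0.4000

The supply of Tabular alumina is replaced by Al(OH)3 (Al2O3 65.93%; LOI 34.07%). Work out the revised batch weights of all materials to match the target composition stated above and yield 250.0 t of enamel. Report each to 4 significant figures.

Revised batch per 250.0 t enamel:
  Witherite: 5.440 t
  Talc: 19.44 t
  Silica sand: 151.4 t
  Pearl ash: 23.71 t
  TiO2: 31.64 t
  Al(OH)3: 43.41 t
Total batch = 275.0 t; LOI loss = 25.07 t

Each numeric step maintains full precision at every stage — in-progress results are shown rounded to four significant figures at each printed step. Every reported result is rounded only once. Derived quantities are recomputed in full precision (glass mass, yield, ignition loss, totals, the six compositions) starting from the weights at 250.0 t of glass precisely as stated by the problem or answer text.
Oxide mass targets, per 250.0 t enamel:
  BaO: 1.684% × 250.0 = 4.210 t
  Al2O3: 11.63% × 250.0 = 29.08 t
  TiO2: 12.53% × 250.0 = 31.32 t
  K2O: 6.504% × 250.0 = 16.26 t
  SiO2: 65.19% × 250.0 = 163.0 t
  MgO: 2.456% × 250.0 = 6.140 t
Sums-versus-targets review applying the batch weights above, relative to the basis at hand (delivered sums recover each target exact up to rounding of places):
  BaO: 5.440·0.7739 = 4.210 t (target 4.210 t)
  Al2O3: 151.4·0.003000 + 43.41·0.6593 = 29.07 t (target 29.08 t)
  TiO2: 31.64·0.9899 = 31.32 t (target 31.32 t)
  K2O: 23.71·0.6857 = 16.26 t (target 16.26 t)
  SiO2: 19.44·0.6341 + 151.4·0.9950 = 163.0 t (target 163.0 t)
  MgO: 19.44·0.3158 = 6.139 t (target 6.140 t)
Glass-mass sanity pass: the batch minus its LOI: 250.0 t (oxide target masses add up to 250.0 t; against the stated basis, 250.0 t — gaps are rounding artifacts).
Summing the batch: Σ batch = 275.0 t; Σ batch·LOI gives LOI loss = 25.07 t; yield: glass divided by total = 90.89%.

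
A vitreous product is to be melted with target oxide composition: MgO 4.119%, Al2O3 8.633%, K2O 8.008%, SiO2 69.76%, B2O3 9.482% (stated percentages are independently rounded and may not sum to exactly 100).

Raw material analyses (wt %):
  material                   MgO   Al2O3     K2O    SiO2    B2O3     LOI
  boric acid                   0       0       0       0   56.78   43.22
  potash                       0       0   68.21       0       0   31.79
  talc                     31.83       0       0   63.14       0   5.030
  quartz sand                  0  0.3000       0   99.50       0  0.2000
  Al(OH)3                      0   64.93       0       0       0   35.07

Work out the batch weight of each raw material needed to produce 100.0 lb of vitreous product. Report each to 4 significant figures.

Batch per 100.0 lb vitreous product:
  boric acid: 16.70 lb
  potash: 11.74 lb
  talc: 12.94 lb
  quartz sand: 61.90 lb
  Al(OH)3: 13.01 lb
Total batch = 116.3 lb; LOI loss = 16.29 lb; yield = 85.99%

Full float precision is held at all times; in-progress results appear rounded to 4 significant digits when written out; exactly one rounding goes into each reported figure — derived quantities, including totals, LOI, the five compositions, yield, glass mass, are computed starting from the weights for 100.0 lb of glass at full precision as quoted within either problem or answer.
Target oxide masses per 100.0 lb vitreous product:
  MgO: 4.119% × 100.0 = 4.119 lb
  Al2O3: 8.633% × 100.0 = 8.633 lb
  K2O: 8.008% × 100.0 = 8.008 lb
  SiO2: 69.76% × 100.0 = 69.76 lb
  B2O3: 9.482% × 100.0 = 9.482 lb
Mass-balance tally per oxide from the weights as reported, versus the basis set out (delivered sums recover each target once rounding is allowed for):
  MgO: 12.94·0.3183 = 4.119 lb (target 4.119 lb)
  Al2O3: 61.90·0.003000 + 13.01·0.6493 = 8.633 lb (target 8.633 lb)
  K2O: 11.74·0.6821 = 8.008 lb (target 8.008 lb)
  SiO2: 12.94·0.6314 + 61.90·0.9950 = 69.76 lb (target 69.76 lb)
  B2O3: 16.70·0.5678 = 9.482 lb (target 9.482 lb)
Auditing the glass mass value: batch Σ − ignition loss = 100.0 lb (targets for the oxides total 100.0 lb; stated basis 100.0 lb — gaps are rounding artifacts).
Total batch = Σ batch = 116.3 lb; LOI removed, Σ of batch·LOI: 16.29 lb; yield = glass ÷ total batch = 85.99%.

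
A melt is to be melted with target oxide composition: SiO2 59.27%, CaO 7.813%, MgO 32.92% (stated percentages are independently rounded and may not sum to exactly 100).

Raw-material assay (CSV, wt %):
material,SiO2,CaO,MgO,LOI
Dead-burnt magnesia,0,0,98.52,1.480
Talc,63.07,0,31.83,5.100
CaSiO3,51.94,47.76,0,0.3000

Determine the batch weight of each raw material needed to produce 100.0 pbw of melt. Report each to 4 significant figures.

Full precision is carried from first step to last — mid-chain values are shown rounded to four significant figures across the worked steps. Every reported figure receives exactly one rounding; derived quantities, which include the totals, LOI, three oxide percentages, the yield, glass mass, are carried in exact precision, as written in the problem or answer text, starting from the weights for 100.0 pbw of glass.
The oxide mass targets at 100.0 pbw melt:
  SiO2: 59.27% × 100.0 = 59.27 pbw
  CaO: 7.813% × 100.0 = 7.813 pbw
  MgO: 32.92% × 100.0 = 32.92 pbw
Per-oxide balance check using the reported weights, against the basis in use (sum by sum, the targets are met once rounding is allowed for):
  SiO2: 80.50·0.6307 + 16.36·0.5194 = 59.27 pbw (target 59.27 pbw)
  CaO: 16.36·0.4776 = 7.814 pbw (target 7.813 pbw)
  MgO: 7.406·0.9852 + 80.50·0.3183 = 32.92 pbw (target 32.92 pbw)
Glass-mass bookkeeping: total batch − LOI = 100.0 pbw (per-oxide target masses sum to 100.0 pbw; versus the stated basis of 100.0 pbw — deltas are rounding alone).
Summing the batch: Σ batch = 104.3 pbw; the LOI term Σ batch·LOI equals 4.264 pbw; glass ÷ batch gives a yield of 95.91%.

Batch per 100.0 pbw melt:
  Dead-burnt magnesia: 7.406 pbw
  Talc: 80.50 pbw
  CaSiO3: 16.36 pbw
Total batch = 104.3 pbw; LOI loss = 4.264 pbw; yield = 95.91%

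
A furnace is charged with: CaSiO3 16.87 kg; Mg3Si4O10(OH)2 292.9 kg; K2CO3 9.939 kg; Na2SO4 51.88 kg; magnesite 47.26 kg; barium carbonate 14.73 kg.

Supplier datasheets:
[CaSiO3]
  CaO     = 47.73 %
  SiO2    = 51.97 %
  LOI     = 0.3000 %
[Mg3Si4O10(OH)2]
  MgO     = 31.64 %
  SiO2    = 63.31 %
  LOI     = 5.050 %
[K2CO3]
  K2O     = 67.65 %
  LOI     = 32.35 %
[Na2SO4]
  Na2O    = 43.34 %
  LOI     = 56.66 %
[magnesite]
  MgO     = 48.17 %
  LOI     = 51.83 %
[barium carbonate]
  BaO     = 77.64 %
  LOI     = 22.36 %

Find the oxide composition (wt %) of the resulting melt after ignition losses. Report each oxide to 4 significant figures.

Each numeric step maintains full float precision in every operation; values along the way are displayed, rounded to 4 significant figures, alongside each step; each reported number takes exactly one rounding; all derived quantities (the six compositions, glass mass, ignition loss, yield, totals) are rebuilt starting from the weights at 358.3 kg of glass in exact precision exactly as printed in question or answer.
Oxide masses out of the charge:
  MgO: 292.9·0.3164 + 47.26·0.4817 = 115.4 kg
  CaO: 16.87·0.4773 = 8.052 kg
  SiO2: 16.87·0.5197 + 292.9·0.6331 = 194.2 kg
  BaO: 14.73·0.7764 = 11.44 kg
  K2O: 9.939·0.6765 = 6.724 kg
  Na2O: 51.88·0.4334 = 22.48 kg
LOI: 16.87·0.003000 + 292.9·0.05050 + 9.939·0.3235 + 51.88·0.5666 + 47.26·0.5183 + 14.73·0.2236 = 75.24 kg
Glass mass = batch − LOI = 433.6 − 75.24 = 358.3 kg (matching Σ of the oxides)
wt %: oxide over glass, times 100

Glass mass = 358.3 kg (batch 433.6 − LOI 75.24).
Composition: MgO 32.22%, CaO 2.247%, SiO2 54.20%, BaO 3.192%, K2O 1.876%, Na2O 6.275%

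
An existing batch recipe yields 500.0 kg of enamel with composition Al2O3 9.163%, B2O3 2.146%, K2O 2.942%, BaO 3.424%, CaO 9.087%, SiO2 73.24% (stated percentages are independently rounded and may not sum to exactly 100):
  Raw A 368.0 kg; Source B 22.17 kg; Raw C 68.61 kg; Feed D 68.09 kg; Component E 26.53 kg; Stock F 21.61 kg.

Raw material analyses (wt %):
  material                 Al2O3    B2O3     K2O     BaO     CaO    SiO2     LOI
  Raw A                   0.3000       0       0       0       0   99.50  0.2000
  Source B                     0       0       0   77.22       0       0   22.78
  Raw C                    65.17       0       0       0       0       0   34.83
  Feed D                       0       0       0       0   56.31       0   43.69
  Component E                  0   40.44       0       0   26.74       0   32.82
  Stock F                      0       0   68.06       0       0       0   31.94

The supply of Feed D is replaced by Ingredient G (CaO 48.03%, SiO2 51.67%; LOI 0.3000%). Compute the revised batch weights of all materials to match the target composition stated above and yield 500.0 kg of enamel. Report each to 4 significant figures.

Revised batch per 500.0 kg enamel:
  Raw A: 326.6 kg
  Source B: 22.17 kg
  Raw C: 68.80 kg
  Ingredient G: 79.83 kg
  Component E: 26.53 kg
  Stock F: 21.61 kg
Total batch = 545.5 kg; LOI loss = 45.52 kg

All internal work carries full precision all the way through — mid-chain values are printed, with 4-significant-figure rounding, within the worked lines. Each reported figure is rounded a single time. All derived quantities are re-derived from the batch weights for 500.0 kg of glass in exact precision (the yield, the totals, ignition loss, glass mass, six oxide percentages), precisely as stated by question or answer.
The oxide mass targets at 500.0 kg enamel:
  Al2O3: 9.163% × 500.0 = 45.82 kg
  B2O3: 2.146% × 500.0 = 10.73 kg
  K2O: 2.942% × 500.0 = 14.71 kg
  BaO: 3.424% × 500.0 = 17.12 kg
  CaO: 9.087% × 500.0 = 45.44 kg
  SiO2: 73.24% × 500.0 = 366.2 kg
Mass-balance tally per oxide with the batch weights as given, per the basis as stated (every target is met by its sum net of answer rounding effects):
  Al2O3: 326.6·0.003000 + 68.80·0.6517 = 45.82 kg (target 45.82 kg)
  B2O3: 26.53·0.4044 = 10.73 kg (target 10.73 kg)
  K2O: 21.61·0.6806 = 14.71 kg (target 14.71 kg)
  BaO: 22.17·0.7722 = 17.12 kg (target 17.12 kg)
  CaO: 79.83·0.4803 + 26.53·0.2674 = 45.44 kg (target 45.44 kg)
  SiO2: 326.6·0.9950 + 79.83·0.5167 = 366.2 kg (target 366.2 kg)
Glass-mass bookkeeping: batch Σ − ignition loss = 500.0 kg (oxide target masses add up to 500.0 kg; with the basis standing at 500.0 kg — rounding explains the deltas).
Summing the batch: Σ batch = 545.5 kg; LOI removed, Σ of batch·LOI: 45.52 kg; yield: glass divided by total = 91.66%.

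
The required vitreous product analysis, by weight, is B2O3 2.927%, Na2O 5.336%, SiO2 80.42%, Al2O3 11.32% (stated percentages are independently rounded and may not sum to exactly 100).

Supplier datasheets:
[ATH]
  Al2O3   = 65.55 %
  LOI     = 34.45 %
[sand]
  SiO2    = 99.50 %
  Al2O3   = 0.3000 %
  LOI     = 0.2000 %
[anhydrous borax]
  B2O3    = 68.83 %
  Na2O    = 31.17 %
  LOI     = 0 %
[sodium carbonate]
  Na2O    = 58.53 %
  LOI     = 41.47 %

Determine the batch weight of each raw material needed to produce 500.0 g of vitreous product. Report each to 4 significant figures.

Each numeric step keeps full precision in all steps. In-progress results appear, with 4-significant-figure rounding, within the worked lines; every reported value sees exactly one rounding; derived quantities (net glass mass, the four compositions, totals, yield, LOI) are re-derived at exact precision using the weight values at 500.0 g of glass, exactly as shown in question or answer.
Oxide-by-oxide targets in 500.0 g vitreous product:
  B2O3: 2.927% × 500.0 = 14.64 g
  Na2O: 5.336% × 500.0 = 26.68 g
  SiO2: 80.42% × 500.0 = 402.1 g
  Al2O3: 11.32% × 500.0 = 56.60 g
Mass-balance tally per oxide applying the batch weights above, versus the basis set out (each sum matches its target mass modulo rounding of the values):
  B2O3: 21.26·0.6883 = 14.63 g (target 14.64 g)
  Na2O: 21.26·0.3117 + 34.26·0.5853 = 26.68 g (target 26.68 g)
  SiO2: 404.1·0.9950 = 402.1 g (target 402.1 g)
  Al2O3: 84.50·0.6555 + 404.1·0.003000 = 56.60 g (target 56.60 g)
Glass-mass bookkeeping: total charge less LOI = 500.0 g (summing oxide targets gives 500.0 g; against the stated basis, 500.0 g — differing by rounding only).
Batch grand total — Σ batch = 544.1 g; LOI loss = Σ batch·LOI = 44.13 g; as yield: glass ÷ batch → 91.89%.

Batch per 500.0 g vitreous product:
  ATH: 84.50 g
  sand: 404.1 g
  anhydrous borax: 21.26 g
  sodium carbonate: 34.26 g
Total batch = 544.1 g; LOI loss = 44.13 g; yield = 91.89%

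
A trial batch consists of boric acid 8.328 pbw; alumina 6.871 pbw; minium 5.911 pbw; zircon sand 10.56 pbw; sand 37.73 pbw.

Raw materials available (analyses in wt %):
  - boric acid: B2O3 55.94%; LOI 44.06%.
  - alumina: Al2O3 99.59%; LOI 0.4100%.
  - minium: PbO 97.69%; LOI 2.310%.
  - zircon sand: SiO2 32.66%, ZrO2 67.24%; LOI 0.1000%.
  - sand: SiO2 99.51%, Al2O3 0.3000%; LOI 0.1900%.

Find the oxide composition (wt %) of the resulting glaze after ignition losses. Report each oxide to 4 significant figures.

Glass mass = 65.48 pbw (batch 69.40 − LOI 3.916).
Composition: SiO2 62.60%, B2O3 7.114%, Al2O3 10.62%, ZrO2 10.84%, PbO 8.818%

In-progress results appear, rounded to four significant digits, on the page; all arithmetic carries exact precision from start to finish — every reported result includes exactly one rounding. The derived quantities, which include five oxide percentages, the yield, LOI, the totals, glass mass, are rebuilt at full precision, as set out in the question or the answer, from the weighed amounts at 65.48 pbw of glass.
Oxide masses out of the charge:
  SiO2: 10.56·0.3266 + 37.73·0.9951 = 40.99 pbw
  B2O3: 8.328·0.5594 = 4.659 pbw
  Al2O3: 6.871·0.9959 + 37.73·0.003000 = 6.956 pbw
  ZrO2: 10.56·0.6724 = 7.101 pbw
  PbO: 5.911·0.9769 = 5.774 pbw
LOI: 8.328·0.4406 + 6.871·0.004100 + 5.911·0.02310 + 10.56·0.001000 + 37.73·0.001900 = 3.916 pbw
batch − LOI leaves glass = 69.40 − 3.916 = 65.48 pbw (= the summed oxide contributions)
percent share: oxide ÷ glass, ×100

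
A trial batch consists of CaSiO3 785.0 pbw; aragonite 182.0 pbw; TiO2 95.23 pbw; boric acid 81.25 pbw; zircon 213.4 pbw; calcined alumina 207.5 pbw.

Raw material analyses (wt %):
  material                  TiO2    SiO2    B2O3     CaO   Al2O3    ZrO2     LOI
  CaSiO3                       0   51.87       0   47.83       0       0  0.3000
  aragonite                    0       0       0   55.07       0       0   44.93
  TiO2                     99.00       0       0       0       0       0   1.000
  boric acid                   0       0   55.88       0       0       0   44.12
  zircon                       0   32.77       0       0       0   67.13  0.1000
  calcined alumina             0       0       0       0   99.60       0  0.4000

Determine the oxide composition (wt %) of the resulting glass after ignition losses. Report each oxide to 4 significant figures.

The intermediate values appear, with 4-significant-digit rounding, between the steps. The whole derivation runs at full precision at every stage — every reported value is rounded once only — all derived quantities, including totals, net glass mass, LOI, the six compositions, the yield, are carried from the batch weights at 1442 pbw of glass at full float precision as quoted within the problem or answer text.
Mass of each oxide from the mix:
  TiO2: 95.23·0.9900 = 94.28 pbw
  SiO2: 785.0·0.5187 + 213.4·0.3277 = 477.1 pbw
  B2O3: 81.25·0.5588 = 45.40 pbw
  CaO: 785.0·0.4783 + 182.0·0.5507 = 475.7 pbw
  Al2O3: 207.5·0.9960 = 206.7 pbw
  ZrO2: 213.4·0.6713 = 143.3 pbw
LOI: 785.0·0.003000 + 182.0·0.4493 + 95.23·0.01000 + 81.25·0.4412 + 213.4·0.001000 + 207.5·0.004000 = 122.0 pbw
Glass = total batch minus LOI = 1564 − 122.0 = 1442 pbw (the oxide masses sum to this)
wt % = oxide mass / glass mass × 100

Glass mass = 1442 pbw (batch 1564 − LOI 122.0).
Composition: TiO2 6.536%, SiO2 33.08%, B2O3 3.148%, CaO 32.98%, Al2O3 14.33%, ZrO2 9.932%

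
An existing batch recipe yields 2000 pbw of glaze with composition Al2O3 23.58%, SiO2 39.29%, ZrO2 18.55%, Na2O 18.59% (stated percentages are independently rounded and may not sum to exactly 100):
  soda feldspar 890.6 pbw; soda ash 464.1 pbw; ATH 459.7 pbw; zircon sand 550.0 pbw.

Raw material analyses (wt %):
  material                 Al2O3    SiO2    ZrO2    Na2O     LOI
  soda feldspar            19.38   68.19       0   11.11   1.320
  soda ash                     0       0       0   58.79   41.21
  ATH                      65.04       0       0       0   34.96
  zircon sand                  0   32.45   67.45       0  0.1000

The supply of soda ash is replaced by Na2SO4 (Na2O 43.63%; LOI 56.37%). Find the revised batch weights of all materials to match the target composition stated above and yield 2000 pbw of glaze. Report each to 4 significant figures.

Rounding to four significant figures applies to every intermediate as printed. Every computation keeps full float precision end to end. Every reported figure carries a single rounding. The derived quantities are re-derived from the batch weights for 2000 pbw of glass in exact precision (net glass mass, yield, LOI, the four compositions, totals) as written in the problem or the answer.
Oxide-by-oxide targets in 2000 pbw glaze:
  Al2O3: 23.58% × 2000 = 471.6 pbw
  SiO2: 39.29% × 2000 = 785.8 pbw
  ZrO2: 18.55% × 2000 = 371.0 pbw
  Na2O: 18.59% × 2000 = 371.8 pbw
Oxide-by-oxide audit given the weights on record, versus the basis set out (summed amounts equal target values once rounding is allowed for):
  Al2O3: 890.6·0.1938 + 459.7·0.6504 = 471.6 pbw (target 471.6 pbw)
  SiO2: 890.6·0.6819 + 550.0·0.3245 = 785.8 pbw (target 785.8 pbw)
  ZrO2: 550.0·0.6745 = 371.0 pbw (target 371.0 pbw)
  Na2O: 890.6·0.1111 + 625.4·0.4363 = 371.8 pbw (target 371.8 pbw)
Consistency of the glass mass: total batch − LOI = 2000 pbw (per-oxide target masses sum to 2000 pbw; with the basis standing at 2000 pbw — deltas are rounding alone).
Batch total: Σ batch = 2526 pbw; Σ batch·LOI gives LOI loss = 525.6 pbw; as yield: glass ÷ batch → 79.19%.

Revised batch per 2000 pbw glaze:
  soda feldspar: 890.6 pbw
  Na2SO4: 625.4 pbw
  ATH: 459.7 pbw
  zircon sand: 550.0 pbw
Total batch = 2526 pbw; LOI loss = 525.6 pbw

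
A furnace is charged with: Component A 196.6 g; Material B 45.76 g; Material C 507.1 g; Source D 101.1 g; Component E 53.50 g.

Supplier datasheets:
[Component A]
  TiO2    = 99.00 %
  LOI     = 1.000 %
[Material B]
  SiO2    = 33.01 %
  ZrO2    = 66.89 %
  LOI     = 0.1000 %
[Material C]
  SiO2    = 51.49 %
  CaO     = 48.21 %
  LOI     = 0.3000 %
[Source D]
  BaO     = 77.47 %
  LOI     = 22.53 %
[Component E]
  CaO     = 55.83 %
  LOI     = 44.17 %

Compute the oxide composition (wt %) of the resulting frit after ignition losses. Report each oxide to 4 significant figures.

Glass mass = 854.1 g (batch 904.1 − LOI 49.94).
Composition: SiO2 32.34%, ZrO2 3.584%, BaO 9.170%, CaO 32.12%, TiO2 22.79%

Each numeric step holds full precision from first step to last. Intermediates are shown (rounded to 4 significant digits) on the page; each reported number is rounded only once — the derived quantities are carried from the batch weights at 854.1 g of glass at full float precision (totals, glass mass, the five compositions, LOI, yield), as they appear in problem or answer.
Mass of each oxide from the mix:
  SiO2: 45.76·0.3301 + 507.1·0.5149 = 276.2 g
  ZrO2: 45.76·0.6689 = 30.61 g
  BaO: 101.1·0.7747 = 78.32 g
  CaO: 507.1·0.4821 + 53.50·0.5583 = 274.3 g
  TiO2: 196.6·0.9900 = 194.6 g
LOI: 196.6·0.01000 + 45.76·0.001000 + 507.1·0.003000 + 101.1·0.2253 + 53.50·0.4417 = 49.94 g
Resulting glass, batch − LOI: 904.1 − 49.94 = 854.1 g (the oxide masses sum to this)
wt % = oxide mass / glass mass × 100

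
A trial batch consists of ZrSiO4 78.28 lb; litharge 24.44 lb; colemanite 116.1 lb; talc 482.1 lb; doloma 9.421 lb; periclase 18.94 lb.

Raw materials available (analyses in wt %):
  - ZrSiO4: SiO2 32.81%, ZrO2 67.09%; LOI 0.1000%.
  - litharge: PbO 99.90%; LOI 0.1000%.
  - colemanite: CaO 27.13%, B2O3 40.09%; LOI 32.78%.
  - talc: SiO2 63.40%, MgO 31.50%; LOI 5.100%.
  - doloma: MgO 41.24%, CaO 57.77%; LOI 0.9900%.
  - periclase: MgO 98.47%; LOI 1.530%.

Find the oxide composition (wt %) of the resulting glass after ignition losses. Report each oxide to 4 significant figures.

Glass mass = 666.2 lb (batch 729.3 − LOI 63.13).
Composition: SiO2 49.74%, MgO 26.18%, CaO 5.545%, PbO 3.665%, B2O3 6.987%, ZrO2 7.884%

The intermediate values appear, rounded to four significant figures, at each printed step. All internal work runs at exact precision end to end; a single rounding finalizes every reported value — all derived quantities are re-derived in exact precision (six oxide percentages, LOI, yield, net glass mass, totals) from the batch weights for 666.2 lb of glass, as given in either problem or answer.
Mass of each oxide from the mix:
  SiO2: 78.28·0.3281 + 482.1·0.6340 = 331.3 lb
  MgO: 482.1·0.3150 + 9.421·0.4124 + 18.94·0.9847 = 174.4 lb
  CaO: 116.1·0.2713 + 9.421·0.5777 = 36.94 lb
  PbO: 24.44·0.9990 = 24.42 lb
  B2O3: 116.1·0.4009 = 46.54 lb
  ZrO2: 78.28·0.6709 = 52.52 lb
LOI: 78.28·0.001000 + 24.44·0.001000 + 116.1·0.3278 + 482.1·0.05100 + 9.421·0.009900 + 18.94·0.01530 = 63.13 lb
Glass = total batch minus LOI = 729.3 − 63.13 = 666.2 lb (consistent with Σ oxide mass)
wt %: oxide over glass, times 100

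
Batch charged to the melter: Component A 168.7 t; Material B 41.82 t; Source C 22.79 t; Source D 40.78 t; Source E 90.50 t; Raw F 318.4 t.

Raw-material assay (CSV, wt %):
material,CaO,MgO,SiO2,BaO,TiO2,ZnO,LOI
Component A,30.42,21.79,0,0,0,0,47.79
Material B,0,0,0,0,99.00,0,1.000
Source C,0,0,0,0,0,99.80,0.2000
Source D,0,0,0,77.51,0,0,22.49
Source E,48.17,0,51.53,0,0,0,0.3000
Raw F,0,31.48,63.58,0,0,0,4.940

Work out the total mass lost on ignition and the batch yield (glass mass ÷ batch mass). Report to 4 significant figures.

The working math holds full float precision through the solve; the intermediate values are shown rounded to 4 significant digits in the working. Exactly one rounding goes into each reported result — the derived quantities are computed from the weighed amounts per 576.7 t of glass at exact precision (ignition loss, the six compositions, the yield, totals, glass mass) as given in the question or the answer.
Loss on ignition, line by line:
  Component A: 168.7 × 0.4779 = 80.62 t
  Material B: 41.82 × 0.01000 = 0.4182 t
  Source C: 22.79 × 0.002000 = 0.04558 t
  Source D: 40.78 × 0.2249 = 9.171 t
  Source E: 90.50 × 0.003000 = 0.2715 t
  Raw F: 318.4 × 0.04940 = 15.73 t
Total LOI = 106.3 t
Glass = batch − LOI = 683.0 − 106.3 = 576.7 t

LOI loss = 106.3 t; glass = 576.7 t; yield = 84.44%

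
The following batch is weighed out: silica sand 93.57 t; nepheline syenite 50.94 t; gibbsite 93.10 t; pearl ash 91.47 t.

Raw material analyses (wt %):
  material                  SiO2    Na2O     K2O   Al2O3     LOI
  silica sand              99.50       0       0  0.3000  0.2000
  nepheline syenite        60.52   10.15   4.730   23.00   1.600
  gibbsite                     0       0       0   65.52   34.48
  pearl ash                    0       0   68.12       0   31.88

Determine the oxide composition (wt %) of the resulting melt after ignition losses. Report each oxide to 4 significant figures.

Glass mass = 266.8 t (batch 329.1 − LOI 62.26).
Composition: SiO2 46.45%, Na2O 1.938%, K2O 24.26%, Al2O3 27.36%

Working values are displayed rounded to 4 significant figures alongside each step; all arithmetic keeps full precision at all times; a single rounding yields each reported number. All derived quantities, including LOI, totals, yield, four oxide percentages, glass mass, are rebuilt using the weight values for 266.8 t of glass in full precision as quoted within problem or answer.
Per-oxide mass from batch:
  SiO2: 93.57·0.9950 + 50.94·0.6052 = 123.9 t
  Na2O: 50.94·0.1015 = 5.170 t
  K2O: 50.94·0.04730 + 91.47·0.6812 = 64.72 t
  Al2O3: 93.57·0.003000 + 50.94·0.2300 + 93.10·0.6552 = 73.00 t
LOI: 93.57·0.002000 + 50.94·0.01600 + 93.10·0.3448 + 91.47·0.3188 = 62.26 t
batch − LOI leaves glass = 329.1 − 62.26 = 266.8 t (= Σ oxide masses)
oxide / glass × 100 gives the wt %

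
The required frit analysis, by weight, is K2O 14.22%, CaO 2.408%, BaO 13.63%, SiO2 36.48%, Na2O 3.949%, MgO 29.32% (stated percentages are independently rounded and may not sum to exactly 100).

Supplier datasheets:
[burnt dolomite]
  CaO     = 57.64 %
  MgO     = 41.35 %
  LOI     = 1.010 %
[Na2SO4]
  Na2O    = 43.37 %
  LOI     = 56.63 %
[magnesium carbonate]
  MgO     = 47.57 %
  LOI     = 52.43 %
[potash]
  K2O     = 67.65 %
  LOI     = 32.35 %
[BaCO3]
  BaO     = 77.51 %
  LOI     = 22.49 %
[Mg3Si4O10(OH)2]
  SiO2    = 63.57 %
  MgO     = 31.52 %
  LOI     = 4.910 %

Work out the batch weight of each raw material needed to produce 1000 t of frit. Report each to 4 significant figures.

Batch per 1000 t frit:
  burnt dolomite: 41.78 t
  Na2SO4: 91.05 t
  magnesium carbonate: 199.8 t
  potash: 210.2 t
  BaCO3: 175.8 t
  Mg3Si4O10(OH)2: 573.9 t
Total batch = 1293 t; LOI loss = 292.5 t; yield = 77.37%

Each numeric step carries full float precision from start to finish — the intermediate values appear, rounded to 4 significant figures, on the page. Exactly one rounding goes into each reported value; the derived quantities are recomputed from the weighed amounts for 1000 t of glass in full float precision (the six compositions, glass mass, LOI, the totals, yield) as they appear in problem or answer.
Target oxide masses per 1000 t frit:
  K2O: 14.22% × 1000 = 142.2 t
  CaO: 2.408% × 1000 = 24.08 t
  BaO: 13.63% × 1000 = 136.3 t
  SiO2: 36.48% × 1000 = 364.8 t
  Na2O: 3.949% × 1000 = 39.49 t
  MgO: 29.32% × 1000 = 293.2 t
Mass-balance tally per oxide with the batch weights as given, per the basis as stated (every target is met by its sum exact up to rounding of places):
  K2O: 210.2·0.6765 = 142.2 t (target 142.2 t)
  CaO: 41.78·0.5764 = 24.08 t (target 24.08 t)
  BaO: 175.8·0.7751 = 136.3 t (target 136.3 t)
  SiO2: 573.9·0.6357 = 364.8 t (target 364.8 t)
  Na2O: 91.05·0.4337 = 39.49 t (target 39.49 t)
  MgO: 41.78·0.4135 + 199.8·0.4757 + 573.9·0.3152 = 293.2 t (target 293.2 t)
Consistency of the glass mass: whole batch net of LOI = 1000 t (oxide target masses add up to 1000 t; the stated basis being 1000 t — differing by rounding only).
Summing the batch: Σ batch = 1293 t; LOI loss = Σ batch·LOI = 292.5 t; yield: glass divided by total = 77.37%.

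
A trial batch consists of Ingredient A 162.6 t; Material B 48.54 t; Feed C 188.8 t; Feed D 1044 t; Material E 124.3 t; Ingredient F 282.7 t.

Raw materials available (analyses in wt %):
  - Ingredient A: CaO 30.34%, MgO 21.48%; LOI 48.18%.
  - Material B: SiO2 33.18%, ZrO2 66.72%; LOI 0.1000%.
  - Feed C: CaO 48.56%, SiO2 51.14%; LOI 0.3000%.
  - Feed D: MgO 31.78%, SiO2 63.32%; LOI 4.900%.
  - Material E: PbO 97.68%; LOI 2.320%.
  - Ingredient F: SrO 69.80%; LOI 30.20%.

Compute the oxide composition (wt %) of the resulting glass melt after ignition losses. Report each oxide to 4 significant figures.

Glass mass = 1633 t (batch 1851 − LOI 218.4).
Composition: CaO 8.638%, SrO 12.09%, MgO 22.46%, SiO2 47.39%, ZrO2 1.984%, PbO 7.437%

The intermediate values are shown rounded to four significant digits at each printed step. Full float precision is kept end to end. A single rounding produces every reported number; all derived quantities (the totals, yield, net glass mass, ignition loss, six oxide percentages) are recomputed using the weight values per 1633 t of glass at full float precision as given in the problem or answer text.
Mass of each oxide from the mix:
  CaO: 162.6·0.3034 + 188.8·0.4856 = 141.0 t
  SrO: 282.7·0.6980 = 197.3 t
  MgO: 162.6·0.2148 + 1044·0.3178 = 366.7 t
  SiO2: 48.54·0.3318 + 188.8·0.5114 + 1044·0.6332 = 773.7 t
  ZrO2: 48.54·0.6672 = 32.39 t
  PbO: 124.3·0.9768 = 121.4 t
LOI: 162.6·0.4818 + 48.54·0.001000 + 188.8·0.003000 + 1044·0.04900 + 124.3·0.02320 + 282.7·0.3020 = 218.4 t
Resulting glass, batch − LOI: 1851 − 218.4 = 1633 t (the oxide masses sum to this)
wt % = 100 × oxide mass / glass mass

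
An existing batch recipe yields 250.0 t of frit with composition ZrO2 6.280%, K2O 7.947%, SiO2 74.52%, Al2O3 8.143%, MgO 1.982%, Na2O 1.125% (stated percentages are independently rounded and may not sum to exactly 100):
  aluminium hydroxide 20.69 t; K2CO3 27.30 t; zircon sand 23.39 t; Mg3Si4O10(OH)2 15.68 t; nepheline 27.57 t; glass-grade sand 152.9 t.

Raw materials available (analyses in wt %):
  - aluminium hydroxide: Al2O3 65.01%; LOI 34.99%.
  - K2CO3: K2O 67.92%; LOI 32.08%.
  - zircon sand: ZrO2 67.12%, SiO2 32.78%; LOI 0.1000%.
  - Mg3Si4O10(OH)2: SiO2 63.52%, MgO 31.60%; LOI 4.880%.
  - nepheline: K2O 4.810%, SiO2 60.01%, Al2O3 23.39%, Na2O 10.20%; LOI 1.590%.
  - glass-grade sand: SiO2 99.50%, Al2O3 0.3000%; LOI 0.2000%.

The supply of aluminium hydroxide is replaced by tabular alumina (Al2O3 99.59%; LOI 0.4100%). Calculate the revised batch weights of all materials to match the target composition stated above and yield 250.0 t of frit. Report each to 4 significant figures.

The whole derivation carries full float precision at each step; values along the way are rounded to 4 significant digits when displayed; a single rounding yields each reported value — derived quantities (the six compositions, LOI, the totals, yield, glass mass) are carried using the weight values at 250.0 t of glass at full precision, as given in question or answer.
Target oxide masses per 250.0 t frit:
  ZrO2: 6.280% × 250.0 = 15.70 t
  K2O: 7.947% × 250.0 = 19.87 t
  SiO2: 74.52% × 250.0 = 186.3 t
  Al2O3: 8.143% × 250.0 = 20.36 t
  MgO: 1.982% × 250.0 = 4.955 t
  Na2O: 1.125% × 250.0 = 2.812 t
Checking each oxide sum per the reported batch figures, per the basis as stated (summed amounts equal target values exact up to rounding of places):
  ZrO2: 23.39·0.6712 = 15.70 t (target 15.70 t)
  K2O: 27.30·0.6792 + 27.57·0.04810 = 19.87 t (target 19.87 t)
  SiO2: 23.39·0.3278 + 15.68·0.6352 + 27.57·0.6001 + 152.9·0.9950 = 186.3 t (target 186.3 t)
  Al2O3: 13.50·0.9959 + 27.57·0.2339 + 152.9·0.003000 = 20.35 t (target 20.36 t)
  MgO: 15.68·0.3160 = 4.955 t (target 4.955 t)
  Na2O: 27.57·0.1020 = 2.812 t (target 2.812 t)
Glass mass check: net batch after ignition = 250.0 t (targets for the oxides total 250.0 t; stated basis 250.0 t — a pure rounding effect).
Batch grand total — Σ batch = 260.3 t; LOI removed, Σ of batch·LOI: 10.35 t; yield = glass ÷ total batch = 96.03%.

Revised batch per 250.0 t frit:
  tabular alumina: 13.50 t
  K2CO3: 27.30 t
  zircon sand: 23.39 t
  Mg3Si4O10(OH)2: 15.68 t
  nepheline: 27.57 t
  glass-grade sand: 152.9 t
Total batch = 260.3 t; LOI loss = 10.35 t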